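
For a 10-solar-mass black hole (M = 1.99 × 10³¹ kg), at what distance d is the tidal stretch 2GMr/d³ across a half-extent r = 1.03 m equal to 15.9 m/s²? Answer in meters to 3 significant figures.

2GMr/d³ = a_tidal  ⇒  d = (2GMr / a_tidal)^(1/3)
d = (2 × 6.674×10⁻¹¹ × (1.99 × 10³¹) × (1.03) / (15.9))^(1/3)
  = 5.56 × 10⁶ m

5.56 × 10⁶ m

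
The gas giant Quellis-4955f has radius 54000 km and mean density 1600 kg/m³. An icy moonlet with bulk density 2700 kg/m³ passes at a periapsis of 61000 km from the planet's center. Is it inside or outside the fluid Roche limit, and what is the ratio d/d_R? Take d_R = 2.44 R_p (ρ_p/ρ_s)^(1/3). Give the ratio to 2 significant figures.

inside; d/d_R ≈ 0.55

d_R = 2.44 × (54000 km) × (1600/2700)^(1/3) = 1.107 × 10⁵ km
d/d_R = (61000) / (1.107 × 10⁵) = 0.55
Since d/d_R < 1, the body is inside the Roche limit.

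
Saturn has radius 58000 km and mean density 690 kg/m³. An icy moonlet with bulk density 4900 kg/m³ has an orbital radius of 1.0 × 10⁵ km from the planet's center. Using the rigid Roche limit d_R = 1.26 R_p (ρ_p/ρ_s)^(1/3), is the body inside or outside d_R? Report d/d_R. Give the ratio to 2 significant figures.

outside; d/d_R ≈ 2.6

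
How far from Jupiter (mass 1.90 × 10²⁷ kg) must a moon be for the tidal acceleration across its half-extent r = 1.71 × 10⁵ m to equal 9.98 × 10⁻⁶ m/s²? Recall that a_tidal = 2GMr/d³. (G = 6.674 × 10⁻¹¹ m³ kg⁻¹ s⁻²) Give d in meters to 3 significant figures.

1.63 × 10⁹ m

2GMr/d³ = a_tidal  ⇒  d = (2GMr / a_tidal)^(1/3)
d = (2 × 6.674×10⁻¹¹ × (1.90 × 10²⁷) × (1.71 × 10⁵) / (9.98 × 10⁻⁶))^(1/3)
  = 1.63 × 10⁹ m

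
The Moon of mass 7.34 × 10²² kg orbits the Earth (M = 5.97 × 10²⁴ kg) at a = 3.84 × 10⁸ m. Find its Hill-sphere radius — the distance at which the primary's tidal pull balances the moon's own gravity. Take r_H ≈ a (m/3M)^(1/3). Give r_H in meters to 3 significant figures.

r_H ≈ a (m/3M)^(1/3)
    = (3.84 × 10⁸) × (7.34 × 10²² / (3 × 5.97 × 10²⁴))^(1/3)
    = 6.15 × 10⁷ m

6.15 × 10⁷ m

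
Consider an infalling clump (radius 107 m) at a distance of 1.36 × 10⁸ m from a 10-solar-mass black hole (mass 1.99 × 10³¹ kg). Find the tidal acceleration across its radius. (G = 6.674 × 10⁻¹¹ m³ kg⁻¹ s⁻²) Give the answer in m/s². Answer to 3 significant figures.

Differencing GM/(d−r)² and GM/d² to first order in r/d gives 2GMr/d³.
a_tidal = 2GMr/d³
        = 2 × (6.674 × 10⁻¹¹) × (1.99 × 10³¹) × (107) / (1.36 × 10⁸)³
        = 1.13 × 10⁻¹ m/s²

1.13 × 10⁻¹ m/s²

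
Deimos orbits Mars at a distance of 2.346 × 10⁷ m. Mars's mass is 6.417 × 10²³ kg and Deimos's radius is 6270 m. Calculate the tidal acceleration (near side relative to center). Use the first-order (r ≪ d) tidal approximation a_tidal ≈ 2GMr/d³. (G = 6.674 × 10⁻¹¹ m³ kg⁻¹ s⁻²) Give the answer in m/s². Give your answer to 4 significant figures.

4.159 × 10⁻⁵ m/s²

Δa = 2GMr/d³
   = 2 × (6.674 × 10⁻¹¹) × (6.417 × 10²³) × (6270) / (2.346 × 10⁷)³
   = 4.159 × 10⁻⁵ m/s²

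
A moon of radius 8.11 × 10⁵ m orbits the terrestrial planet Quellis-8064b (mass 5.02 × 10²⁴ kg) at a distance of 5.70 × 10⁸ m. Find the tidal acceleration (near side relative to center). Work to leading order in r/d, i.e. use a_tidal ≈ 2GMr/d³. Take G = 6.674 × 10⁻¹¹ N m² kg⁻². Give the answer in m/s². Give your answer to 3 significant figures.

a_tidal = 2GMr/d³
        = 2 × (6.674 × 10⁻¹¹) × (5.02 × 10²⁴) × (8.11 × 10⁵) / (5.70 × 10⁸)³
        = 2.93 × 10⁻⁶ m/s²

2.93 × 10⁻⁶ m/s²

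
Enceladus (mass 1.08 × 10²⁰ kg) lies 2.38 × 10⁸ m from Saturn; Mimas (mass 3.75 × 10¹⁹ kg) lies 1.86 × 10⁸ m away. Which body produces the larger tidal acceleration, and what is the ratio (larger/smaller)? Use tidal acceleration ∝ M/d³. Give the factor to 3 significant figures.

Enceladus, by a factor of ≈ 1.37

The tide-raising term goes as M/d³ (the gradient of a 1/d² field).
Enceladus: (1.08 × 10²⁰) / (2.38 × 10⁸)³ = 8.011 × 10⁻⁶
Mimas: (3.75 × 10¹⁹) / (1.86 × 10⁸)³ = 5.828 × 10⁻⁶
Ratio (larger/smaller) = 1.37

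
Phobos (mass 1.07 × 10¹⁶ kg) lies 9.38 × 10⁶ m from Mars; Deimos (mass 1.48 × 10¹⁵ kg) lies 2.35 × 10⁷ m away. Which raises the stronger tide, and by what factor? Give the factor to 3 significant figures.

Tidal stretch scales as M/d³; compute that for each body.
Phobos: (1.07 × 10¹⁶) / (9.38 × 10⁶)³ = 1.297 × 10⁻⁵
Deimos: (1.48 × 10¹⁵) / (2.35 × 10⁷)³ = 1.140 × 10⁻⁷
Ratio (larger/smaller) = 114

Phobos, by a factor of ≈ 114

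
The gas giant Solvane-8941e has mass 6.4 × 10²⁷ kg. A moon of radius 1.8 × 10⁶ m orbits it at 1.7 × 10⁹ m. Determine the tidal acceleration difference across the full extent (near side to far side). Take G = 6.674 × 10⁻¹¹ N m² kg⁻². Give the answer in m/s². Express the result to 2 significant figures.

The field gradient is 2GM/d³; across the full diameter 2r the difference is 4GMr/d³.
a_tidal = 4GMr/d³
        = 4 × (6.674 × 10⁻¹¹) × (6.4 × 10²⁷) × (1.8 × 10⁶) / (1.7 × 10⁹)³
        = 6.3 × 10⁻⁴ m/s²

6.3 × 10⁻⁴ m/s²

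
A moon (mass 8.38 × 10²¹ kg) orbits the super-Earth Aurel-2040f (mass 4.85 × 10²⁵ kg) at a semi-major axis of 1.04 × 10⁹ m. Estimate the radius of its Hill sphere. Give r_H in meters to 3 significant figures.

r_H ≈ a (m/3M)^(1/3)
    = (1.04 × 10⁹) × (8.38 × 10²¹ / (3 × 4.85 × 10²⁵))^(1/3)
    = 4.02 × 10⁷ m

4.02 × 10⁷ m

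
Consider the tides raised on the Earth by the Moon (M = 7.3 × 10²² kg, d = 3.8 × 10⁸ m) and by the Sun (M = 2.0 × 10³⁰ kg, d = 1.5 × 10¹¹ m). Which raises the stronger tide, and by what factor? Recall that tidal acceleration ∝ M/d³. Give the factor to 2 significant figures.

The Moon, by a factor of ≈ 2.2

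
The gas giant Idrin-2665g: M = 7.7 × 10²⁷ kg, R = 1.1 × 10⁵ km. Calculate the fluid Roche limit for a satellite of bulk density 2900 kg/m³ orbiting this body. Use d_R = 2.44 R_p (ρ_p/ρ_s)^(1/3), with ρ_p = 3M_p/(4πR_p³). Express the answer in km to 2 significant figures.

ρ_p = 3M_p/(4πR_p³) = 3 × (7.7 × 10²⁷) / (4π × (1.1 × 10⁸ m)³) = 1400 kg/m³
d_R = 2.44 × 1.1 × 10⁵ km × (1400/2900)^(1/3)
    = 2.1 × 10⁵ km

2.1 × 10⁵ km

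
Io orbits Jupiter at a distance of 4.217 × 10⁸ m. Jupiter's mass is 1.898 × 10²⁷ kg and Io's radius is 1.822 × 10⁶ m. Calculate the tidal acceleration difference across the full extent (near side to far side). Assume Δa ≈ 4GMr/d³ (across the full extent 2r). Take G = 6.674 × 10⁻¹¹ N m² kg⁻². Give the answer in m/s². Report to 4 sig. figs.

The field gradient is 2GM/d³; across the full diameter 2r the difference is 4GMr/d³.
Δa = 4GMr/d³
   = 4 × (6.674 × 10⁻¹¹) × (1.898 × 10²⁷) × (1.822 × 10⁶) / (4.217 × 10⁸)³
   = 1.231 × 10⁻² m/s²

1.231 × 10⁻² m/s²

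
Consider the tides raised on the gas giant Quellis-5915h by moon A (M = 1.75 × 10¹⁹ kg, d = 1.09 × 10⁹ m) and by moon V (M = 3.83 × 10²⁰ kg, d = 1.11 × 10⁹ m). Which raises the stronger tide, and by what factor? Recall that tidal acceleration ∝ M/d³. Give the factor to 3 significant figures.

Moon V, by a factor of ≈ 20.7

The tide-raising term goes as M/d³ (the gradient of a 1/d² field).
Moon A: (1.75 × 10¹⁹) / (1.09 × 10⁹)³ = 1.351 × 10⁻⁸
Moon V: (3.83 × 10²⁰) / (1.11 × 10⁹)³ = 2.800 × 10⁻⁷
Ratio (larger/smaller) = 20.7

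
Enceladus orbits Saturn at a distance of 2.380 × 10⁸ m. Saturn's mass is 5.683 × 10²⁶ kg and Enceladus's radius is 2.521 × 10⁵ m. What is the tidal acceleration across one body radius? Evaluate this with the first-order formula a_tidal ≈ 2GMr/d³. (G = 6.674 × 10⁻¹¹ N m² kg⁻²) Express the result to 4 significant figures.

1.419 × 10⁻³ m/s²

Δa = 2GMr/d³
   = 2 × (6.674 × 10⁻¹¹) × (5.683 × 10²⁶) × (2.521 × 10⁵) / (2.380 × 10⁸)³
   = 1.419 × 10⁻³ m/s²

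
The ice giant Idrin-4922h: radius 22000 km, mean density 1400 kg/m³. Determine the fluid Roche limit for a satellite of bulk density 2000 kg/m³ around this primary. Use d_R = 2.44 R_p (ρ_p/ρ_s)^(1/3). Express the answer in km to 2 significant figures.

48000 km

d_R = 2.44 × 22000 km × (1400/2000)^(1/3)
    = 48000 km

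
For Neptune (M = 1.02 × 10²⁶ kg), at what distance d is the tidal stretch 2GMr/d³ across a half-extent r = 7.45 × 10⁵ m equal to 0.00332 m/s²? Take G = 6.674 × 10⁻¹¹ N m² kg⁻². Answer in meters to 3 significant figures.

2GMr/d³ = a_tidal  ⇒  d = (2GMr / a_tidal)^(1/3)
d = (2 × 6.674×10⁻¹¹ × (1.02 × 10²⁶) × (7.45 × 10⁵) / (0.00332))^(1/3)
  = 1.45 × 10⁸ m

1.45 × 10⁸ m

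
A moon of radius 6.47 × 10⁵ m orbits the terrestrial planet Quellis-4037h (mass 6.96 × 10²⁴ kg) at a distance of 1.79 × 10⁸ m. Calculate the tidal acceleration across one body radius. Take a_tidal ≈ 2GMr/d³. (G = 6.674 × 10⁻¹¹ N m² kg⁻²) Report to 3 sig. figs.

1.05 × 10⁻⁴ m/s²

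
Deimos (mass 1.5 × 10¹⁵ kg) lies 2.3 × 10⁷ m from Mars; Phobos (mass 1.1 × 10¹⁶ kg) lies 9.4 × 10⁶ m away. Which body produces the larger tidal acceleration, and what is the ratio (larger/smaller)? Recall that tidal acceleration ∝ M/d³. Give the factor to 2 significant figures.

Phobos, by a factor of ≈ 110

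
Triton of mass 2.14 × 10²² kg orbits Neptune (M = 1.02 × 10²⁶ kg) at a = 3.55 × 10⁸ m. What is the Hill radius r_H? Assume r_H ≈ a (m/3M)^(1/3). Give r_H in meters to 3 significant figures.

r_H ≈ a (m/3M)^(1/3)
    = (3.55 × 10⁸) × (2.14 × 10²² / (3 × 1.02 × 10²⁶))^(1/3)
    = 1.46 × 10⁷ m

1.46 × 10⁷ m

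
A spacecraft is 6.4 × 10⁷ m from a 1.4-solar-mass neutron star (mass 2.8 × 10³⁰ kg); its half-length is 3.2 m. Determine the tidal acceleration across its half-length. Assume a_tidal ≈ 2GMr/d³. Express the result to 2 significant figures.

Differencing GM/(d−r)² and GM/d² to first order in r/d gives 2GMr/d³.
a_tidal = 2GMr/d³
        = 2 × (6.674 × 10⁻¹¹) × (2.8 × 10³⁰) × (3.2) / (6.4 × 10⁷)³
        = 4.6 × 10⁻³ m/s²

4.6 × 10⁻³ m/s²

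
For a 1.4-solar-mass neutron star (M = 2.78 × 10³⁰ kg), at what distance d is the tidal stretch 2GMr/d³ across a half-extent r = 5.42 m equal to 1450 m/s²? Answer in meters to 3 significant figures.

2GMr/d³ = a_tidal  ⇒  d = (2GMr / a_tidal)^(1/3)
d = (2 × 6.674×10⁻¹¹ × (2.78 × 10³⁰) × (5.42) / (1450))^(1/3)
  = 1.12 × 10⁶ m

1.12 × 10⁶ m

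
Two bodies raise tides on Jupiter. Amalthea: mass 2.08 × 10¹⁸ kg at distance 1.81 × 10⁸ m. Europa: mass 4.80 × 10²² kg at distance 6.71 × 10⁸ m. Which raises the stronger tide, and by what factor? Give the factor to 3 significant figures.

The tide-raising term goes as M/d³ (the gradient of a 1/d² field).
Amalthea: (2.08 × 10¹⁸) / (1.81 × 10⁸)³ = 3.508 × 10⁻⁷
Europa: (4.80 × 10²²) / (6.71 × 10⁸)³ = 1.589 × 10⁻⁴
Ratio (larger/smaller) = 453

Europa, by a factor of ≈ 453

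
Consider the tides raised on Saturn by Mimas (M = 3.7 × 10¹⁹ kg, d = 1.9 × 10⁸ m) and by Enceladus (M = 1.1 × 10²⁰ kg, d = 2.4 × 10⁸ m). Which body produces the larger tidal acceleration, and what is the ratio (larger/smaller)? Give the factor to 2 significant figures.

Enceladus, by a factor of ≈ 1.5

Tidal acceleration ∝ M/d³, so compare M/d³ for each.
Mimas: (3.7 × 10¹⁹) / (1.9 × 10⁸)³ = 5.394 × 10⁻⁶
Enceladus: (1.1 × 10²⁰) / (2.4 × 10⁸)³ = 7.957 × 10⁻⁶
Ratio (larger/smaller) = 1.5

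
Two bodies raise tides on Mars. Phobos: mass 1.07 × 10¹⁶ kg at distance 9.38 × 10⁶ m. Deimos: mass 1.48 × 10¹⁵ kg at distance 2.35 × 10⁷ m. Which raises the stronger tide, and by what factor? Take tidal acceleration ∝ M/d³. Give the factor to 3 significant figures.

Phobos, by a factor of ≈ 114

Compare M/d³ for the two perturbers:
Phobos: (1.07 × 10¹⁶) / (9.38 × 10⁶)³ = 1.297 × 10⁻⁵
Deimos: (1.48 × 10¹⁵) / (2.35 × 10⁷)³ = 1.140 × 10⁻⁷
Ratio (larger/smaller) = 114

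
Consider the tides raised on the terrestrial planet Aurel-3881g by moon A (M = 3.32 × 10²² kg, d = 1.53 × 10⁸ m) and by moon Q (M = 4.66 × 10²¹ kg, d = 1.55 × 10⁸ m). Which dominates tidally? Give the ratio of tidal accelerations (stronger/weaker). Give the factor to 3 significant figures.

Moon A, by a factor of ≈ 7.41

Tidal acceleration ∝ M/d³, so compare M/d³ for each.
Moon A: (3.32 × 10²²) / (1.53 × 10⁸)³ = 9.270 × 10⁻³
Moon Q: (4.66 × 10²¹) / (1.55 × 10⁸)³ = 1.251 × 10⁻³
Ratio (larger/smaller) = 7.41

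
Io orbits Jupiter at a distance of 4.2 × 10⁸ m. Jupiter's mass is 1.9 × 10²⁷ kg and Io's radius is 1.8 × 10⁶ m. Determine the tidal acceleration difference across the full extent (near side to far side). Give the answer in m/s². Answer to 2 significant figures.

Δa = 4GMr/d³
   = 4 × (6.674 × 10⁻¹¹) × (1.9 × 10²⁷) × (1.8 × 10⁶) / (4.2 × 10⁸)³
   = 1.2 × 10⁻² m/s²

1.2 × 10⁻² m/s²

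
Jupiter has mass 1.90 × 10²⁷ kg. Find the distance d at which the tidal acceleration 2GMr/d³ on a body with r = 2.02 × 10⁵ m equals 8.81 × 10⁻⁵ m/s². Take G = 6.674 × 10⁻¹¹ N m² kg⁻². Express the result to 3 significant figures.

2GMr/d³ = a_tidal  ⇒  d = (2GMr / a_tidal)^(1/3)
d = (2 × 6.674×10⁻¹¹ × (1.90 × 10²⁷) × (2.02 × 10⁵) / (8.81 × 10⁻⁵))^(1/3)
  = 8.35 × 10⁸ m

8.35 × 10⁸ m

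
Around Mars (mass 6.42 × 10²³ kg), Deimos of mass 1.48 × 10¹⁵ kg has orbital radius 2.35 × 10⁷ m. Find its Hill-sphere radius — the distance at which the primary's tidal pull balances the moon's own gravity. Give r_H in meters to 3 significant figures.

2.15 × 10⁴ m

r_H ≈ a (m/3M)^(1/3)
    = (2.35 × 10⁷) × (1.48 × 10¹⁵ / (3 × 6.42 × 10²³))^(1/3)
    = 2.15 × 10⁴ m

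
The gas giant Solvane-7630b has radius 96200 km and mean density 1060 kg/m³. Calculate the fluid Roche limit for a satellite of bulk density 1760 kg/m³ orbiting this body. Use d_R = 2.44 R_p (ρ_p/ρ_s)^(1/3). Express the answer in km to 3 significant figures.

d_R = 2.44 × 96200 km × (1060/1760)^(1/3)
    = 1.98 × 10⁵ km

1.98 × 10⁵ km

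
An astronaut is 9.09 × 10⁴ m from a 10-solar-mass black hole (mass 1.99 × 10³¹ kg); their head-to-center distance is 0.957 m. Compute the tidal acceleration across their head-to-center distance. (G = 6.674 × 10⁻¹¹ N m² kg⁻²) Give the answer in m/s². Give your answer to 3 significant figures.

3.38 × 10⁶ m/s²

Δa = 2GMr/d³
   = 2 × (6.674 × 10⁻¹¹) × (1.99 × 10³¹) × (0.957) / (9.09 × 10⁴)³
   = 3.38 × 10⁶ m/s²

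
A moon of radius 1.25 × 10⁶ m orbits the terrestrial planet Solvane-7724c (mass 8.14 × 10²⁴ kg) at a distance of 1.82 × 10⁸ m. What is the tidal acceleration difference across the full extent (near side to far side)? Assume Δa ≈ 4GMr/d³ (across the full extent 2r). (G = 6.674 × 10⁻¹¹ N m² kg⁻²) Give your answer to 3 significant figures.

Δg = 4GMr/d³
   = 4 × (6.674 × 10⁻¹¹) × (8.14 × 10²⁴) × (1.25 × 10⁶) / (1.82 × 10⁸)³
   = 4.51 × 10⁻⁴ m/s²

4.51 × 10⁻⁴ m/s²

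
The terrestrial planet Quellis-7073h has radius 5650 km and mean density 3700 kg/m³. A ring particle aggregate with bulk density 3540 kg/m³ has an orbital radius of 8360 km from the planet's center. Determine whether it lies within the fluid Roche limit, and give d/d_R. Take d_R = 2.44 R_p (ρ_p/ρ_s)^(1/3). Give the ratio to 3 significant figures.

inside; d/d_R ≈ 0.598

d_R = 2.44 × (5650 km) × (3700/3540)^(1/3) = 13990 km
d/d_R = (8360) / (13990) = 0.598
Since d/d_R < 1, the body is inside the Roche limit.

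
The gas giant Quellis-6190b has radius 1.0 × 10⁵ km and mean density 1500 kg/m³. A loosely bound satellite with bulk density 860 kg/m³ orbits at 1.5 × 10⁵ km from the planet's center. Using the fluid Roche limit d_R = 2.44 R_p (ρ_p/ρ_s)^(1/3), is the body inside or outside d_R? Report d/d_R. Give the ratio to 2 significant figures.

d_R = 2.44 × (1.0 × 10⁵ km) × (1500/860)^(1/3) = 2.937 × 10⁵ km
d/d_R = (1.5 × 10⁵) / (2.937 × 10⁵) = 0.51
Since d/d_R < 1, the body is inside the Roche limit.

inside; d/d_R ≈ 0.51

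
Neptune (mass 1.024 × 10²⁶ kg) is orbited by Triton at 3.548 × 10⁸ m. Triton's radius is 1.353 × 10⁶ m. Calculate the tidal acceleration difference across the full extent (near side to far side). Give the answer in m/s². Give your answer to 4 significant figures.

8.281 × 10⁻⁴ m/s²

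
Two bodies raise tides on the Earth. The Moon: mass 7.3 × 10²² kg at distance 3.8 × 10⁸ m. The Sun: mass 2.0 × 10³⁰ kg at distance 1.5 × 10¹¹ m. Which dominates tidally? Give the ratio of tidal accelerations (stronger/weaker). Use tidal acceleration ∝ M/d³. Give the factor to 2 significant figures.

The Moon, by a factor of ≈ 2.2

The tide-raising term goes as M/d³ (the gradient of a 1/d² field).
The Moon: (7.3 × 10²²) / (3.8 × 10⁸)³ = 1.330 × 10⁻³
The Sun: (2.0 × 10³⁰) / (1.5 × 10¹¹)³ = 5.926 × 10⁻⁴
Ratio (larger/smaller) = 2.2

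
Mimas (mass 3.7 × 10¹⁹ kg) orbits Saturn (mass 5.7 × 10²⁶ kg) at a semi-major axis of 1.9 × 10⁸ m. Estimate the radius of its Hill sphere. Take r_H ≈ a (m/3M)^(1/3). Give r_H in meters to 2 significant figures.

r_H ≈ a (m/3M)^(1/3)
    = (1.9 × 10⁸) × (3.7 × 10¹⁹ / (3 × 5.7 × 10²⁶))^(1/3)
    = 5.3 × 10⁵ m

5.3 × 10⁵ m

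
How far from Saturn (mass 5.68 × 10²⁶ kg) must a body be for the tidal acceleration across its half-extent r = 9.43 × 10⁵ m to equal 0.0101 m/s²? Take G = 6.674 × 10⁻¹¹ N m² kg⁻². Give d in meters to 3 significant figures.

2GMr/d³ = a_tidal  ⇒  d = (2GMr / a_tidal)^(1/3)
d = (2 × 6.674×10⁻¹¹ × (5.68 × 10²⁶) × (9.43 × 10⁵) / (0.0101))^(1/3)
  = 1.92 × 10⁸ m

1.92 × 10⁸ m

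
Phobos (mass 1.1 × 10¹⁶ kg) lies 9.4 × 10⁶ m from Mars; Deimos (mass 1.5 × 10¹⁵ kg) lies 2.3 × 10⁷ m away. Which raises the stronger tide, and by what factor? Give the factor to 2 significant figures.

Phobos, by a factor of ≈ 110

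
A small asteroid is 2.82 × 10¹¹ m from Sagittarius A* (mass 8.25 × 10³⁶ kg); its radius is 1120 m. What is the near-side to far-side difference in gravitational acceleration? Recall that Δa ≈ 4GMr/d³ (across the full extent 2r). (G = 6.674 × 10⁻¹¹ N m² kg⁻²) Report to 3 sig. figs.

Near-to-far spans 2r, so the tidal difference is twice the near-to-center value: 4GMr/d³.
a_tidal = 4GMr/d³
        = 4 × (6.674 × 10⁻¹¹) × (8.25 × 10³⁶) × (1120) / (2.82 × 10¹¹)³
        = 1.10 × 10⁻⁴ m/s²

1.10 × 10⁻⁴ m/s²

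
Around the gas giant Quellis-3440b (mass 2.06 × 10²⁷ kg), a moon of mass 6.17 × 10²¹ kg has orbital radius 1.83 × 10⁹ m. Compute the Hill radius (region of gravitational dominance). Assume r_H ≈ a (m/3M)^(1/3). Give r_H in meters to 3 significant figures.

r_H ≈ a (m/3M)^(1/3)
    = (1.83 × 10⁹) × (6.17 × 10²¹ / (3 × 2.06 × 10²⁷))^(1/3)
    = 1.83 × 10⁷ m

1.83 × 10⁷ m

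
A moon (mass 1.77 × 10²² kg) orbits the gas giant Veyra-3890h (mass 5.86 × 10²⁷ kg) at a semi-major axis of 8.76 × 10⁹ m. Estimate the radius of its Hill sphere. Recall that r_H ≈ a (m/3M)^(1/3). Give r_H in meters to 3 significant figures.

8.78 × 10⁷ m

r_H ≈ a (m/3M)^(1/3)
    = (8.76 × 10⁹) × (1.77 × 10²² / (3 × 5.86 × 10²⁷))^(1/3)
    = 8.78 × 10⁷ m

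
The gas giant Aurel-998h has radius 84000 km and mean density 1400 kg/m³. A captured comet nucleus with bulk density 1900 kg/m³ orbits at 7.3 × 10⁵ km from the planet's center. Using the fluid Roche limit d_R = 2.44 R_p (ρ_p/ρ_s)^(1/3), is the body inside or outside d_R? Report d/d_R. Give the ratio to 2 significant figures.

outside; d/d_R ≈ 3.9

d_R = 2.44 × (84000 km) × (1400/1900)^(1/3) = 1.851 × 10⁵ km
d/d_R = (7.3 × 10⁵) / (1.851 × 10⁵) = 3.9
Since d/d_R > 1, the body is outside the Roche limit.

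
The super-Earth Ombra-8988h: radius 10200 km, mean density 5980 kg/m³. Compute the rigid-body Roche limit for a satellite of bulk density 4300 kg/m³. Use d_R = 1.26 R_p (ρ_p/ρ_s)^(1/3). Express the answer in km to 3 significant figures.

14300 km

d_R = 1.26 × 10200 km × (5980/4300)^(1/3)
    = 14300 km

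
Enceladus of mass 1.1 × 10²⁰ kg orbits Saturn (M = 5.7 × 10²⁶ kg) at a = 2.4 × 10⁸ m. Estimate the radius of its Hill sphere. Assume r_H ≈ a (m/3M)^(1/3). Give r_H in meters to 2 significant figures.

9.6 × 10⁵ m

r_H ≈ a (m/3M)^(1/3)
    = (2.4 × 10⁸) × (1.1 × 10²⁰ / (3 × 5.7 × 10²⁶))^(1/3)
    = 9.6 × 10⁵ m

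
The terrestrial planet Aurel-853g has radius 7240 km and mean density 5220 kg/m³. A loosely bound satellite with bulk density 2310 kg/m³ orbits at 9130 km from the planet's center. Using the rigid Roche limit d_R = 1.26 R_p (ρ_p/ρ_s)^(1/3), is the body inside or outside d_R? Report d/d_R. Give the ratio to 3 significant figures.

d_R = 1.26 × (7240 km) × (5220/2310)^(1/3) = 11970 km
d/d_R = (9130) / (11970) = 0.763
Since d/d_R < 1, the body is inside the Roche limit.

inside; d/d_R ≈ 0.763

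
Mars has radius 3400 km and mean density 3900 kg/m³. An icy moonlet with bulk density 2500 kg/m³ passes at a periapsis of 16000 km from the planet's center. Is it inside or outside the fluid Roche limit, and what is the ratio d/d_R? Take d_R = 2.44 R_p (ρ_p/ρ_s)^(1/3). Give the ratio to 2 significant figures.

outside; d/d_R ≈ 1.7

d_R = 2.44 × (3400 km) × (3900/2500)^(1/3) = 9622 km
d/d_R = (16000) / (9622) = 1.7
Since d/d_R > 1, the body is outside the Roche limit.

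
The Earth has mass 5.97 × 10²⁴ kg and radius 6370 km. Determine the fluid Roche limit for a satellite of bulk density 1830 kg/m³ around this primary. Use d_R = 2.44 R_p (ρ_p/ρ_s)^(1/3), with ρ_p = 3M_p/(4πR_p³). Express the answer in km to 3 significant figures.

ρ_p = 3M_p/(4πR_p³) = 3 × (5.97 × 10²⁴) / (4π × (6.37 × 10⁶ m)³) = 5510 kg/m³
d_R = 2.44 × 6370 km × (5510/1830)^(1/3)
    = 22400 km

22400 km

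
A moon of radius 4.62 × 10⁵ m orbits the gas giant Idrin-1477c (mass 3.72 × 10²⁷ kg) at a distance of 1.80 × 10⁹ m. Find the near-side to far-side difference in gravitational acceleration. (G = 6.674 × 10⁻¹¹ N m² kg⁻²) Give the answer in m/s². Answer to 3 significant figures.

7.87 × 10⁻⁵ m/s²

a_tidal = 4GMr/d³
        = 4 × (6.674 × 10⁻¹¹) × (3.72 × 10²⁷) × (4.62 × 10⁵) / (1.80 × 10⁹)³
        = 7.87 × 10⁻⁵ m/s²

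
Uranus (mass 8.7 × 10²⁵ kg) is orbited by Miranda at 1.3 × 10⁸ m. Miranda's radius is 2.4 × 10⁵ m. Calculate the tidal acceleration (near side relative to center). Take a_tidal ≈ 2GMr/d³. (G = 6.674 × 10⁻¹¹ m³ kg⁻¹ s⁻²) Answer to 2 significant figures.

1.3 × 10⁻³ m/s²

The tidal stretch is the gradient of GM/d² times the body's extent r, hence the 1/d³ dependence.
a_tidal = 2GMr/d³
        = 2 × (6.674 × 10⁻¹¹) × (8.7 × 10²⁵) × (2.4 × 10⁵) / (1.3 × 10⁸)³
        = 1.3 × 10⁻³ m/s²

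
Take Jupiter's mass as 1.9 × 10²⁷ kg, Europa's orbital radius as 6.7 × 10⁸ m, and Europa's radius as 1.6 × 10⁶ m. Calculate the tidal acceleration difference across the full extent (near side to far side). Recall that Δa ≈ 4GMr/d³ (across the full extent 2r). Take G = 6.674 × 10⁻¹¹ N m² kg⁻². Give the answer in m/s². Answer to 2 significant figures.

Near-to-far spans 2r, so the tidal difference is twice the near-to-center value: 4GMr/d³.
Δa = 4GMr/d³
   = 4 × (6.674 × 10⁻¹¹) × (1.9 × 10²⁷) × (1.6 × 10⁶) / (6.7 × 10⁸)³
   = 2.7 × 10⁻³ m/s²

2.7 × 10⁻³ m/s²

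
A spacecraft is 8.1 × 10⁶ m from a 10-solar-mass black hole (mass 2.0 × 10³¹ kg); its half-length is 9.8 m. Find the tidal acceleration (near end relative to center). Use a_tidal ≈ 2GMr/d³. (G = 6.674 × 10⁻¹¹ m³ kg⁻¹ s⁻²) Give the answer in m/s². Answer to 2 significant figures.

Δg = 2GMr/d³
   = 2 × (6.674 × 10⁻¹¹) × (2.0 × 10³¹) × (9.8) / (8.1 × 10⁶)³
   = 4.9 × 10¹ m/s²

4.9 × 10¹ m/s²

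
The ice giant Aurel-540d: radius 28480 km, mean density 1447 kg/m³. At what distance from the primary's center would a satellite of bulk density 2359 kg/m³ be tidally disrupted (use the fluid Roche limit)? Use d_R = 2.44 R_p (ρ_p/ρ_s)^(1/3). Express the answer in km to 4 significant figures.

d_R = 2.44 × 28480 km × (1447/2359)^(1/3)
    = 59040 km

59040 km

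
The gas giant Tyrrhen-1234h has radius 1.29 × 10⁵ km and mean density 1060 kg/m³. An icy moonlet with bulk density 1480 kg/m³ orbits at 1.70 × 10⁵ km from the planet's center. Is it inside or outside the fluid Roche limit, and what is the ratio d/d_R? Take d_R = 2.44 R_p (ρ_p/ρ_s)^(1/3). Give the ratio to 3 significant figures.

inside; d/d_R ≈ 0.604

d_R = 2.44 × (1.29 × 10⁵ km) × (1060/1480)^(1/3) = 2.816 × 10⁵ km
d/d_R = (1.70 × 10⁵) / (2.816 × 10⁵) = 0.604
Since d/d_R < 1, the body is inside the Roche limit.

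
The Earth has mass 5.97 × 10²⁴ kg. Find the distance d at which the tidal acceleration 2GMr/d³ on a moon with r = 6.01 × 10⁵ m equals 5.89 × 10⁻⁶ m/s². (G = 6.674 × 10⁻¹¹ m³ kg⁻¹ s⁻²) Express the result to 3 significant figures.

4.33 × 10⁸ m

2GMr/d³ = a_tidal  ⇒  d = (2GMr / a_tidal)^(1/3)
d = (2 × 6.674×10⁻¹¹ × (5.97 × 10²⁴) × (6.01 × 10⁵) / (5.89 × 10⁻⁶))^(1/3)
  = 4.33 × 10⁸ m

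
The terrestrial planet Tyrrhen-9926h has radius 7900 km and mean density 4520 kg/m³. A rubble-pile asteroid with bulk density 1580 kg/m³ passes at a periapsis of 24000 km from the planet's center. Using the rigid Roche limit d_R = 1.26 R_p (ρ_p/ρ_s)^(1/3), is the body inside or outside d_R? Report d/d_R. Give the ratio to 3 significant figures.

d_R = 1.26 × (7900 km) × (4520/1580)^(1/3) = 14130 km
d/d_R = (24000) / (14130) = 1.70
Since d/d_R > 1, the body is outside the Roche limit.

outside; d/d_R ≈ 1.70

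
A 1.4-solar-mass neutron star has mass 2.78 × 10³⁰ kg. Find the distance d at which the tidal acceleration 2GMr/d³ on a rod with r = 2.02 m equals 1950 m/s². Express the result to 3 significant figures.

7.27 × 10⁵ m

2GMr/d³ = a_tidal  ⇒  d = (2GMr / a_tidal)^(1/3)
d = (2 × 6.674×10⁻¹¹ × (2.78 × 10³⁰) × (2.02) / (1950))^(1/3)
  = 7.27 × 10⁵ m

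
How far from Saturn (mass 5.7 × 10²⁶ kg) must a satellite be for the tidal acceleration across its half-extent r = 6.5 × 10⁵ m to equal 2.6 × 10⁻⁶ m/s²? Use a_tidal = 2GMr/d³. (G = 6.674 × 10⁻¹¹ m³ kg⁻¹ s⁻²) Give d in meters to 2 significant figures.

2.7 × 10⁹ m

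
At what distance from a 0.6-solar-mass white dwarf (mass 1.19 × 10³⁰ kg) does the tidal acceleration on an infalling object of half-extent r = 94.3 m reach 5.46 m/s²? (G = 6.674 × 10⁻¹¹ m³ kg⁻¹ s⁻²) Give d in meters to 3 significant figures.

2GMr/d³ = a_tidal  ⇒  d = (2GMr / a_tidal)^(1/3)
d = (2 × 6.674×10⁻¹¹ × (1.19 × 10³⁰) × (94.3) / (5.46))^(1/3)
  = 1.40 × 10⁷ m

1.40 × 10⁷ m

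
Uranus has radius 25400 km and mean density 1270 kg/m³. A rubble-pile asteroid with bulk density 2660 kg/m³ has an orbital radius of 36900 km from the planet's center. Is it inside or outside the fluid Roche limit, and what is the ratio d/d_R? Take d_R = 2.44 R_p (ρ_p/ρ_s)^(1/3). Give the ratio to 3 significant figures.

d_R = 2.44 × (25400 km) × (1270/2660)^(1/3) = 48440 km
d/d_R = (36900) / (48440) = 0.762
Since d/d_R < 1, the body is inside the Roche limit.

inside; d/d_R ≈ 0.762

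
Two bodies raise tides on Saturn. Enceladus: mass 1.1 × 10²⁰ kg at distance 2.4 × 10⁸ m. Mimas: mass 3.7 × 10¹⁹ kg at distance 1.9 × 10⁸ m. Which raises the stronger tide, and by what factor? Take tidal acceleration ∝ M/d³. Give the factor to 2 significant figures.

Enceladus, by a factor of ≈ 1.5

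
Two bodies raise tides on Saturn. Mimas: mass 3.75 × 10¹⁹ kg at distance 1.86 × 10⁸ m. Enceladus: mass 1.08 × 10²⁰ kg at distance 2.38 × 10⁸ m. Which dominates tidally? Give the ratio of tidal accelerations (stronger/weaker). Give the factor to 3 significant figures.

Enceladus, by a factor of ≈ 1.37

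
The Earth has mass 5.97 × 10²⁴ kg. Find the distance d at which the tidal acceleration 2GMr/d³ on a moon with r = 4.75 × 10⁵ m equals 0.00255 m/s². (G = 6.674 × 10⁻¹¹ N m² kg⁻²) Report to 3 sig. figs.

2GMr/d³ = a_tidal  ⇒  d = (2GMr / a_tidal)^(1/3)
d = (2 × 6.674×10⁻¹¹ × (5.97 × 10²⁴) × (4.75 × 10⁵) / (0.00255))^(1/3)
  = 5.29 × 10⁷ m

5.29 × 10⁷ m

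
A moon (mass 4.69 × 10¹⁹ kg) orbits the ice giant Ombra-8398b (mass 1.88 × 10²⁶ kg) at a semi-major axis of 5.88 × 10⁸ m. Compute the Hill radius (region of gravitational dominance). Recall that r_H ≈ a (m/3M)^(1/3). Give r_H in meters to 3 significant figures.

r_H ≈ a (m/3M)^(1/3)
    = (5.88 × 10⁸) × (4.69 × 10¹⁹ / (3 × 1.88 × 10²⁶))^(1/3)
    = 2.57 × 10⁶ m

2.57 × 10⁶ m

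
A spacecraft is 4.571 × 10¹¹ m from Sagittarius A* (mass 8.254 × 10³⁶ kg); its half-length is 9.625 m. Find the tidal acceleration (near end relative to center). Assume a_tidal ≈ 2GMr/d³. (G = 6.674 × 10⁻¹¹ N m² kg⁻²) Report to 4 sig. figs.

1.110 × 10⁻⁷ m/s²

Δg = 2GMr/d³
   = 2 × (6.674 × 10⁻¹¹) × (8.254 × 10³⁶) × (9.625) / (4.571 × 10¹¹)³
   = 1.110 × 10⁻⁷ m/s²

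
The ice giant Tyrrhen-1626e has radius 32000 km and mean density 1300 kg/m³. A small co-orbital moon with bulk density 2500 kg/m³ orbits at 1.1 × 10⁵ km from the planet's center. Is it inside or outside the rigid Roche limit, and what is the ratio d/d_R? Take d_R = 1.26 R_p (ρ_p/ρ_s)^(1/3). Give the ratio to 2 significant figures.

outside; d/d_R ≈ 3.4

d_R = 1.26 × (32000 km) × (1300/2500)^(1/3) = 32420 km
d/d_R = (1.1 × 10⁵) / (32420) = 3.4
Since d/d_R > 1, the body is outside the Roche limit.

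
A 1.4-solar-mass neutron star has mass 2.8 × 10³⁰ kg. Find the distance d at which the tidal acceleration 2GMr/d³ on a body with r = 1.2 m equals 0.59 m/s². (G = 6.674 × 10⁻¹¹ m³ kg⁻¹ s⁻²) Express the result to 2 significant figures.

2GMr/d³ = a_tidal  ⇒  d = (2GMr / a_tidal)^(1/3)
d = (2 × 6.674×10⁻¹¹ × (2.8 × 10³⁰) × (1.2) / (0.59))^(1/3)
  = 9.1 × 10⁶ m

9.1 × 10⁶ m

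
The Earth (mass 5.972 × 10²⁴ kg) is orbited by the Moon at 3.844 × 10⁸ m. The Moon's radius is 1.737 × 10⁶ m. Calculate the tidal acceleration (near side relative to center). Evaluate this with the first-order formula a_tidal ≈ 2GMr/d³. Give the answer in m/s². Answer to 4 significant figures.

Δa = 2GMr/d³
   = 2 × (6.674 × 10⁻¹¹) × (5.972 × 10²⁴) × (1.737 × 10⁶) / (3.844 × 10⁸)³
   = 2.438 × 10⁻⁵ m/s²

2.438 × 10⁻⁵ m/s²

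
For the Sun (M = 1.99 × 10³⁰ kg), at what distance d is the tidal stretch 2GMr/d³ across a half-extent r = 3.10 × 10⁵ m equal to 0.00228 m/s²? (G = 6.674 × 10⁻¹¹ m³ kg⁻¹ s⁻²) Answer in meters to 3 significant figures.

2GMr/d³ = a_tidal  ⇒  d = (2GMr / a_tidal)^(1/3)
d = (2 × 6.674×10⁻¹¹ × (1.99 × 10³⁰) × (3.10 × 10⁵) / (0.00228))^(1/3)
  = 3.31 × 10⁹ m

3.31 × 10⁹ m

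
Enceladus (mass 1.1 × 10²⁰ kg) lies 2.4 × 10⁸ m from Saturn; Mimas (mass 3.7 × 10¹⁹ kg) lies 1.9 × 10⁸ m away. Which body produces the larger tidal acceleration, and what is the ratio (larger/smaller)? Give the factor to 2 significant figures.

Enceladus, by a factor of ≈ 1.5

Tidal stretch scales as M/d³; compute that for each body.
Enceladus: (1.1 × 10²⁰) / (2.4 × 10⁸)³ = 7.957 × 10⁻⁶
Mimas: (3.7 × 10¹⁹) / (1.9 × 10⁸)³ = 5.394 × 10⁻⁶
Ratio (larger/smaller) = 1.5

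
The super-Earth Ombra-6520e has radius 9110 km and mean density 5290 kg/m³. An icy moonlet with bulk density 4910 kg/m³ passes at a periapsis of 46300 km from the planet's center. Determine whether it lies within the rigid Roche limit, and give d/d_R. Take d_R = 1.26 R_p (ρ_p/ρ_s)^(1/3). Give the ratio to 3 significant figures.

outside; d/d_R ≈ 3.93

d_R = 1.26 × (9110 km) × (5290/4910)^(1/3) = 11770 km
d/d_R = (46300) / (11770) = 3.93
Since d/d_R > 1, the body is outside the Roche limit.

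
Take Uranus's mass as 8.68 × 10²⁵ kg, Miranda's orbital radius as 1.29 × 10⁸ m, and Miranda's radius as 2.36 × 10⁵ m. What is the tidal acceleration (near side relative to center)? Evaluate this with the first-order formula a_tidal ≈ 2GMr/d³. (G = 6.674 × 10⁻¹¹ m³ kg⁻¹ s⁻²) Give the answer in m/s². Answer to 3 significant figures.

1.27 × 10⁻³ m/s²

a_tidal = 2GMr/d³
        = 2 × (6.674 × 10⁻¹¹) × (8.68 × 10²⁵) × (2.36 × 10⁵) / (1.29 × 10⁸)³
        = 1.27 × 10⁻³ m/s²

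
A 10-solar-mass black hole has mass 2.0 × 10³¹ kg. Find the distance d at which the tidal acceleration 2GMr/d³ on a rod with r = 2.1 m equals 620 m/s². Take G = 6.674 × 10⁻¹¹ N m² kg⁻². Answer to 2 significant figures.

2.1 × 10⁶ m

2GMr/d³ = a_tidal  ⇒  d = (2GMr / a_tidal)^(1/3)
d = (2 × 6.674×10⁻¹¹ × (2.0 × 10³¹) × (2.1) / (620))^(1/3)
  = 2.1 × 10⁶ m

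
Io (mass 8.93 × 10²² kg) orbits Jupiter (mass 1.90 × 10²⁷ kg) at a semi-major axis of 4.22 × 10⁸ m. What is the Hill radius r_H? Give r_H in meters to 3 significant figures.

1.06 × 10⁷ m

r_H ≈ a (m/3M)^(1/3)
    = (4.22 × 10⁸) × (8.93 × 10²² / (3 × 1.90 × 10²⁷))^(1/3)
    = 1.06 × 10⁷ m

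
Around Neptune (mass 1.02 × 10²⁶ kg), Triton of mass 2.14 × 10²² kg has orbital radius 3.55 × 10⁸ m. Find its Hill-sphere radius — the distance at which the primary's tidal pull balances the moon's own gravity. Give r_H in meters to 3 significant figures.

1.46 × 10⁷ m

r_H ≈ a (m/3M)^(1/3)
    = (3.55 × 10⁸) × (2.14 × 10²² / (3 × 1.02 × 10²⁶))^(1/3)
    = 1.46 × 10⁷ m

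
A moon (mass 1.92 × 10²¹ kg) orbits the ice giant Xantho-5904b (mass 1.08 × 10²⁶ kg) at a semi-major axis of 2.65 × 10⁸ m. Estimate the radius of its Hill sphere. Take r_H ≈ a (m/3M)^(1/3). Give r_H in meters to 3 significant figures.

4.80 × 10⁶ m

r_H ≈ a (m/3M)^(1/3)
    = (2.65 × 10⁸) × (1.92 × 10²¹ / (3 × 1.08 × 10²⁶))^(1/3)
    = 4.80 × 10⁶ m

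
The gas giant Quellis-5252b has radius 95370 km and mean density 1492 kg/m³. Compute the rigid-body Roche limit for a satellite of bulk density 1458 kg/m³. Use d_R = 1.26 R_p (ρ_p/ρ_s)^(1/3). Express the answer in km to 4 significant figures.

1.211 × 10⁵ km

d_R = 1.26 × 95370 km × (1492/1458)^(1/3)
    = 1.211 × 10⁵ km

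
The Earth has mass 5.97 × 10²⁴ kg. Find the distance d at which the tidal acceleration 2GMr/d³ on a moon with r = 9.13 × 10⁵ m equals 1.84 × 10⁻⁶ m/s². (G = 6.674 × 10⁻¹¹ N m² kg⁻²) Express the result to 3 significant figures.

7.34 × 10⁸ m

2GMr/d³ = a_tidal  ⇒  d = (2GMr / a_tidal)^(1/3)
d = (2 × 6.674×10⁻¹¹ × (5.97 × 10²⁴) × (9.13 × 10⁵) / (1.84 × 10⁻⁶))^(1/3)
  = 7.34 × 10⁸ m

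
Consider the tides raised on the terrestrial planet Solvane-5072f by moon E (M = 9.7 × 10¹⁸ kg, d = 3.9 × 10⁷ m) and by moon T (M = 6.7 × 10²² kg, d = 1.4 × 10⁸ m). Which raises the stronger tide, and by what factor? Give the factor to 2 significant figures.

The tide-raising term goes as M/d³ (the gradient of a 1/d² field).
Moon E: (9.7 × 10¹⁸) / (3.9 × 10⁷)³ = 1.635 × 10⁻⁴
Moon T: (6.7 × 10²²) / (1.4 × 10⁸)³ = 2.442 × 10⁻²
Ratio (larger/smaller) = 150

Moon T, by a factor of ≈ 150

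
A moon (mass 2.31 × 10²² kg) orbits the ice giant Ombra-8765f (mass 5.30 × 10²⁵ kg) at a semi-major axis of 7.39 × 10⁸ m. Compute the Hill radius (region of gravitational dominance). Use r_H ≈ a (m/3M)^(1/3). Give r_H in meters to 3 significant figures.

r_H ≈ a (m/3M)^(1/3)
    = (7.39 × 10⁸) × (2.31 × 10²² / (3 × 5.30 × 10²⁵))^(1/3)
    = 3.88 × 10⁷ m

3.88 × 10⁷ m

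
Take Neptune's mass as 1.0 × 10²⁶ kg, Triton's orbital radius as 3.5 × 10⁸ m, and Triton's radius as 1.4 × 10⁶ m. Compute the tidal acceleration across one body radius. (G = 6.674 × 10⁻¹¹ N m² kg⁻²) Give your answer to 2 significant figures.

Since r ≪ d, expand the inverse-square field across one radius to get the leading 2GMr/d³ term.
Δg = 2GMr/d³
   = 2 × (6.674 × 10⁻¹¹) × (1.0 × 10²⁶) × (1.4 × 10⁶) / (3.5 × 10⁸)³
   = 4.4 × 10⁻⁴ m/s²

4.4 × 10⁻⁴ m/s²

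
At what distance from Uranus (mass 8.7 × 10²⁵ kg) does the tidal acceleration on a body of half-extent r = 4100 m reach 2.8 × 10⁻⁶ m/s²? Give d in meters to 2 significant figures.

2GMr/d³ = a_tidal  ⇒  d = (2GMr / a_tidal)^(1/3)
d = (2 × 6.674×10⁻¹¹ × (8.7 × 10²⁵) × (4100) / (2.8 × 10⁻⁶))^(1/3)
  = 2.6 × 10⁸ m

2.6 × 10⁸ m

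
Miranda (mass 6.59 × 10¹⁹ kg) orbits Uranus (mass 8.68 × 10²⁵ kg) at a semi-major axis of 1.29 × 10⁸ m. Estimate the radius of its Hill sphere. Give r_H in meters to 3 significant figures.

8.16 × 10⁵ m

r_H ≈ a (m/3M)^(1/3)
    = (1.29 × 10⁸) × (6.59 × 10¹⁹ / (3 × 8.68 × 10²⁵))^(1/3)
    = 8.16 × 10⁵ m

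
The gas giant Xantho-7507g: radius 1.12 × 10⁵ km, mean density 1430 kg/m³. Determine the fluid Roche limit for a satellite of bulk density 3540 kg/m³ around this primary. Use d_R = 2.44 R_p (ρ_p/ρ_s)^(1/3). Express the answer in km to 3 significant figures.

2.02 × 10⁵ km

d_R = 2.44 × 1.12 × 10⁵ km × (1430/3540)^(1/3)
    = 2.02 × 10⁵ km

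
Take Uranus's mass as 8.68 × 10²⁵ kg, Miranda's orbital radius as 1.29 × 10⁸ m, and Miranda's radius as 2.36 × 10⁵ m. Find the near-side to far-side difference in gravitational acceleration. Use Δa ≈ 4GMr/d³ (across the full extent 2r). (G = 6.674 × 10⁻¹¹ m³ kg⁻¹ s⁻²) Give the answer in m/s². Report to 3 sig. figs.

2.55 × 10⁻³ m/s²

Differencing GM/(d−r)² and GM/(d+r)² to first order in r/d gives 4GMr/d³.
Δa = 4GMr/d³
   = 4 × (6.674 × 10⁻¹¹) × (8.68 × 10²⁵) × (2.36 × 10⁵) / (1.29 × 10⁸)³
   = 2.55 × 10⁻³ m/s²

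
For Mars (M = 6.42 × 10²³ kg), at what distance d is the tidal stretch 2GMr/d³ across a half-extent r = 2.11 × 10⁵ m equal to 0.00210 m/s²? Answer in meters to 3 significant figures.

2GMr/d³ = a_tidal  ⇒  d = (2GMr / a_tidal)^(1/3)
d = (2 × 6.674×10⁻¹¹ × (6.42 × 10²³) × (2.11 × 10⁵) / (0.00210))^(1/3)
  = 2.05 × 10⁷ m

2.05 × 10⁷ m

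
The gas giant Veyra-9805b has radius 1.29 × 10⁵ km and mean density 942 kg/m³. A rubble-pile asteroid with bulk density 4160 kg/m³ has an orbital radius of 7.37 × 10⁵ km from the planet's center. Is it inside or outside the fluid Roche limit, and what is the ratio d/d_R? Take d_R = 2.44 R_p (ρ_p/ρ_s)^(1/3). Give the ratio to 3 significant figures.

outside; d/d_R ≈ 3.84

d_R = 2.44 × (1.29 × 10⁵ km) × (942/4160)^(1/3) = 1.919 × 10⁵ km
d/d_R = (7.37 × 10⁵) / (1.919 × 10⁵) = 3.84
Since d/d_R > 1, the body is outside the Roche limit.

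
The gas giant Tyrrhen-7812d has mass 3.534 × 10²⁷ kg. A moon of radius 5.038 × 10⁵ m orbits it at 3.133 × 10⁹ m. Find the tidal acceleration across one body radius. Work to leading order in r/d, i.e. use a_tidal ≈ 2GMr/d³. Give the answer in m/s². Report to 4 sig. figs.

Since r ≪ d, expand the inverse-square field across one radius to get the leading 2GMr/d³ term.
Δg = 2GMr/d³
   = 2 × (6.674 × 10⁻¹¹) × (3.534 × 10²⁷) × (5.038 × 10⁵) / (3.133 × 10⁹)³
   = 7.728 × 10⁻⁶ m/s²

7.728 × 10⁻⁶ m/s²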